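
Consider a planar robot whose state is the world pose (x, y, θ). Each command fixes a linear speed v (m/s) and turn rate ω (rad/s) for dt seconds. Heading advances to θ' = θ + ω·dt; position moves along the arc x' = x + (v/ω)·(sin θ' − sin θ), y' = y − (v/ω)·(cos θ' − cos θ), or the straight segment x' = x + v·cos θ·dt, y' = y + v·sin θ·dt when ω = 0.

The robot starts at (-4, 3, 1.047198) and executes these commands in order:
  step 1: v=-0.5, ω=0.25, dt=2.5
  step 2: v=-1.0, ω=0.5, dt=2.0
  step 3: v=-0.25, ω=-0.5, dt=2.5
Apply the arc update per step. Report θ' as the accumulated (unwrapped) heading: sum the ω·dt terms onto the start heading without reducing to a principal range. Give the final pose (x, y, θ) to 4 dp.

(-2.9043, -0.3036, 1.4222)

step 1: θ'=1.6722 (R=-2.0000) → pose (-4.2577, 1.7975, 1.6722)
step 2: θ'=2.6722 (R=-2.0000) → pose (-3.1726, 0.2163, 2.6722)
step 3: θ'=1.4222 (R=0.5000) → pose (-2.9043, -0.3036, 1.4222)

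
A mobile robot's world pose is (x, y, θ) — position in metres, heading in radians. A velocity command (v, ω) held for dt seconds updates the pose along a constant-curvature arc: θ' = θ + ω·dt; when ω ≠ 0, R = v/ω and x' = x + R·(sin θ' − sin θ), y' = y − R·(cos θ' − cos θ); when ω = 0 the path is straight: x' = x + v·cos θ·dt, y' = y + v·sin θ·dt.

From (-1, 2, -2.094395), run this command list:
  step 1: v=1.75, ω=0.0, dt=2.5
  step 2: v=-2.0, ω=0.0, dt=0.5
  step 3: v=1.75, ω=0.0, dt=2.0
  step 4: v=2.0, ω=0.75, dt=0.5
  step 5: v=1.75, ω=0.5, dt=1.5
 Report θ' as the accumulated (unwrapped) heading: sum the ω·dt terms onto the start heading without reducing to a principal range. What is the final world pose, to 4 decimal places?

(-4.1899, -7.3909, -0.9694)

step 1: θ'=-2.0944 (straight) → pose (-3.1875, -1.7889, -2.0944)
step 2: θ'=-2.0944 (straight) → pose (-2.6875, -0.9228, -2.0944)
step 3: θ'=-2.0944 (straight) → pose (-4.4375, -3.9539, -2.0944)
step 4: θ'=-1.7194 (R=2.6667) → pose (-4.7654, -4.8925, -1.7194)
step 5: θ'=-0.9694 (R=3.5000) → pose (-4.1899, -7.3909, -0.9694)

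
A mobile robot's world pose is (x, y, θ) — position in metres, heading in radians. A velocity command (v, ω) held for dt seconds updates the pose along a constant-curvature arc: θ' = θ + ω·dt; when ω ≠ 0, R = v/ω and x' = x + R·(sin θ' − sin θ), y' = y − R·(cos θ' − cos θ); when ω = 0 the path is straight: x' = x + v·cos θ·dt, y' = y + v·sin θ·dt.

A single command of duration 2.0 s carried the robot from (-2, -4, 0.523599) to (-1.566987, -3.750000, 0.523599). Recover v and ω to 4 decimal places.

Δθ = 0.523599 − 0.523599 = 0.000000
ω = Δθ/dt = 0.000000/2.0 = 0.0000
ω = 0 → v = (Δx·cos θ + Δy·sin θ)/dt = 0.2500

v = 0.2500, ω = 0.0000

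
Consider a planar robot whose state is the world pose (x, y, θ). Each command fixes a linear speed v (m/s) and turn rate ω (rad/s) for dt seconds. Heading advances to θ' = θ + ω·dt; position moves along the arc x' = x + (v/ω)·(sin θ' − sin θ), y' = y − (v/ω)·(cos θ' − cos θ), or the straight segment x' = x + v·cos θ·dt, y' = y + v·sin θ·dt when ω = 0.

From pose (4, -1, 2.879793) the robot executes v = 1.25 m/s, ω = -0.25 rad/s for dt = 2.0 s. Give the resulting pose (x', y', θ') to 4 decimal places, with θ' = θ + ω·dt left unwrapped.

(1.8430, 0.2117, 2.3798)

θ' = 2.8798 + -0.25·2.0 = 2.3798
R = v/ω = 1.25/-0.25 = -5.0000
x' = 4 + -5.0000·(sin 2.3798 − sin 2.8798) = 1.8430
y' = -1 − -5.0000·(cos 2.3798 − cos 2.8798) = 0.2117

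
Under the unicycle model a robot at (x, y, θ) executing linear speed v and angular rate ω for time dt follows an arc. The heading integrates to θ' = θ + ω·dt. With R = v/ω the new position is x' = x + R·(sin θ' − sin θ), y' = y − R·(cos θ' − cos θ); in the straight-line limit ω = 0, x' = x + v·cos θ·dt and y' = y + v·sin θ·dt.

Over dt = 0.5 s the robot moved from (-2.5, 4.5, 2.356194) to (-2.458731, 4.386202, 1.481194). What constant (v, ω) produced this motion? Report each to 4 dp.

v = -0.2500, ω = -1.7500

Δθ = 1.481194 − 2.356194 = -0.875000
ω = Δθ/dt = -0.875000/0.5 = -1.7500
R = −Δy/(cos θ' − cos θ) = 0.1429
v = R·ω = 0.1429·-1.7500 = -0.2500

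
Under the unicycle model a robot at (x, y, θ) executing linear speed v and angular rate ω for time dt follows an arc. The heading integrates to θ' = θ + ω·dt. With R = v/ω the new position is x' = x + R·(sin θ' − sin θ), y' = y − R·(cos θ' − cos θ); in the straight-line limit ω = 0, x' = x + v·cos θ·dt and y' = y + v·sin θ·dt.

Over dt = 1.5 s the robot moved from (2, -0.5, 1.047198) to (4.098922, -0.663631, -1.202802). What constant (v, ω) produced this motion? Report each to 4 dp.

v = 1.7500, ω = -1.5000

Δθ = -1.202802 − 1.047198 = -2.250000
ω = Δθ/dt = -2.250000/1.5 = -1.5000
R = Δx/(sin θ' − sin θ) = -1.1667
v = R·ω = -1.1667·-1.5000 = 1.7500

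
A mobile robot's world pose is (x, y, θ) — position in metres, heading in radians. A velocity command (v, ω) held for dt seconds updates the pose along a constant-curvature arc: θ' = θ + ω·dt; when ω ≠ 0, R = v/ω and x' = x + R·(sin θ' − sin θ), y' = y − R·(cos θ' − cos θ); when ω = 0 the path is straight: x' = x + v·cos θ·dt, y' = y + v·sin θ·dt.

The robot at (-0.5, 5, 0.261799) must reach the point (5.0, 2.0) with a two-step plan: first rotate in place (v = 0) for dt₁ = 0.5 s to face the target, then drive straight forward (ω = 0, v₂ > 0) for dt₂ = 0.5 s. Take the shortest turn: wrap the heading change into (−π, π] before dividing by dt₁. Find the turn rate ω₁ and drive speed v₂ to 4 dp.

heading to target = atan2(2−5, 5−-0.5) = -0.4993
Δθ = wrap(-0.4993 − 0.2618) = -0.7611; ω₁ = Δθ/dt₁ = -1.5223
distance = √((5−-0.5)² + (2−5)²) = 6.2650; v₂ = distance/dt₂ = 12.5300

ω₁ = -1.5223, v₂ = 12.5300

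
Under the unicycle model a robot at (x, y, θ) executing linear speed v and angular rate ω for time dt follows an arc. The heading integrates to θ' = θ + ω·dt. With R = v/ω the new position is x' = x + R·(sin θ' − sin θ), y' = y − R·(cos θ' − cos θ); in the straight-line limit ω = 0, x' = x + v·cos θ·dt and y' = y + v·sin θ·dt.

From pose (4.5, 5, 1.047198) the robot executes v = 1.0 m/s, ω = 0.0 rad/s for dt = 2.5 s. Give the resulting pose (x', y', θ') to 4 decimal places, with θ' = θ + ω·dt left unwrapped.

(5.7500, 7.1651, 1.0472)

θ' = 1.0472 + 0.0·2.5 = 1.0472
ω = 0 → straight: x' = 4.5 + 1.0·cos(1.0472)·2.5 = 5.7500
y' = 5 + 1.0·sin(1.0472)·2.5 = 7.1651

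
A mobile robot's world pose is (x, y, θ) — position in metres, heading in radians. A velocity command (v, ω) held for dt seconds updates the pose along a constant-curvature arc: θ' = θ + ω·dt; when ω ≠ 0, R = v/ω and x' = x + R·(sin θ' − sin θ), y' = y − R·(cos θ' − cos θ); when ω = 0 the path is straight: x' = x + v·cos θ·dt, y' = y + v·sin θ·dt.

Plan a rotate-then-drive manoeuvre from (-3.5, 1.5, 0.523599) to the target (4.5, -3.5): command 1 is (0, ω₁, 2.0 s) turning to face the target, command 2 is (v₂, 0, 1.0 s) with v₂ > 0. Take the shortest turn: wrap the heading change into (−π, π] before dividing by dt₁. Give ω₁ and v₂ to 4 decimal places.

ω₁ = -0.5411, v₂ = 9.4340

heading to target = atan2(-3.5−1.5, 4.5−-3.5) = -0.5586
Δθ = wrap(-0.5586 − 0.5236) = -1.0822; ω₁ = Δθ/dt₁ = -0.5411
distance = √((4.5−-3.5)² + (-3.5−1.5)²) = 9.4340; v₂ = distance/dt₂ = 9.4340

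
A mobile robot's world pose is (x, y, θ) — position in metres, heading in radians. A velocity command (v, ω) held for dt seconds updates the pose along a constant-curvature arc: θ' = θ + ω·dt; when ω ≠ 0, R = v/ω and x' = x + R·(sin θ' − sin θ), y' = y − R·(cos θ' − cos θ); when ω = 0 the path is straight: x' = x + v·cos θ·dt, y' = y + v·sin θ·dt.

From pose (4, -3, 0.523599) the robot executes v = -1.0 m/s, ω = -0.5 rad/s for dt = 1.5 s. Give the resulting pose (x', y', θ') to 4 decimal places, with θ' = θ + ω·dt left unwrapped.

θ' = 0.5236 + -0.5·1.5 = -0.2264
R = v/ω = -1.0/-0.5 = 2.0000
x' = 4 + 2.0000·(sin -0.2264 − sin 0.5236) = 2.5511
y' = -3 − 2.0000·(cos -0.2264 − cos 0.5236) = -3.2169

(2.5511, -3.2169, -0.2264)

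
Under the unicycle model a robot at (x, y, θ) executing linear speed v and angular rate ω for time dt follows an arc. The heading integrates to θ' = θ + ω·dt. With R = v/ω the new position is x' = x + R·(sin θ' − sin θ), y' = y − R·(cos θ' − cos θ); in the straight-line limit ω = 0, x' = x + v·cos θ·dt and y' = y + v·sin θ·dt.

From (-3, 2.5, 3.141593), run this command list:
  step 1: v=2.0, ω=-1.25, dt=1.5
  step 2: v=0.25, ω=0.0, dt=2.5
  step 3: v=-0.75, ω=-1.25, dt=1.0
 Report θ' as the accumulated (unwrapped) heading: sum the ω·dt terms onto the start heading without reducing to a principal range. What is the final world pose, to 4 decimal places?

step 1: θ'=1.2666 (R=-1.6000) → pose (-4.5265, 4.5793, 1.2666)
step 2: θ'=1.2666 (straight) → pose (-4.3393, 5.1756, 1.2666)
step 3: θ'=0.0166 (R=0.6000) → pose (-4.9018, 4.7554, 0.0166)

(-4.9018, 4.7554, 0.0166)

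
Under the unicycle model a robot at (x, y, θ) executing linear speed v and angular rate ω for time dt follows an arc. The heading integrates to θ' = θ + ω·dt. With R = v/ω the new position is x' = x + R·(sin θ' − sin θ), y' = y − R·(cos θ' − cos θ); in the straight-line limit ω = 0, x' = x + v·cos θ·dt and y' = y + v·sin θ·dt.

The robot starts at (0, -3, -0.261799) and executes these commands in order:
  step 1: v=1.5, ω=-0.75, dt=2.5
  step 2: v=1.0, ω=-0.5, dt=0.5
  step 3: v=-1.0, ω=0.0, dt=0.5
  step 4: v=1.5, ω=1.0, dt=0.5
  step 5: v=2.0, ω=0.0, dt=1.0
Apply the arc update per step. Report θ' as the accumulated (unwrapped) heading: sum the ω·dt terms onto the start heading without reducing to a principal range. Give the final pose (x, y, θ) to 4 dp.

(0.1973, -8.5735, -1.8868)

step 1: θ'=-2.1368 (R=-2.0000) → pose (1.1705, -6.0044, -2.1368)
step 2: θ'=-2.3868 (R=-2.0000) → pose (0.8526, -6.3887, -2.3868)
step 3: θ'=-2.3868 (straight) → pose (1.2168, -6.0461, -2.3868)
step 4: θ'=-1.8868 (R=1.5000) → pose (0.8188, -6.6726, -1.8868)
step 5: θ'=-1.8868 (straight) → pose (0.1973, -8.5735, -1.8868)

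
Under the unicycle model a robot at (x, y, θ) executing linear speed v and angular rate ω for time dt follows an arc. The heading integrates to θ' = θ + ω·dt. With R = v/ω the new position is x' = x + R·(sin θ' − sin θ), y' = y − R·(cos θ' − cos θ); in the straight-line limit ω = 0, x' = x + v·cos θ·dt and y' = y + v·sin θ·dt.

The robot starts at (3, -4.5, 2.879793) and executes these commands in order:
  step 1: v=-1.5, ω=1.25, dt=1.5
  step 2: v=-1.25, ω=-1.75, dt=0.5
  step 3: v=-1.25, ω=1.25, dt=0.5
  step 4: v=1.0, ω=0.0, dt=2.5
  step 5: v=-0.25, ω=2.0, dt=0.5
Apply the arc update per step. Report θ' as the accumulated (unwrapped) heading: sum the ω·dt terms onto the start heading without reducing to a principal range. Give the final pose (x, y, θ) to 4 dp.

(4.4982, -4.5294, 5.5048)

step 1: θ'=4.7548 (R=-1.2000) → pose (4.5095, -3.2900, 4.7548)
step 2: θ'=3.8798 (R=0.7143) → pose (4.7425, -2.7314, 3.8798)
step 3: θ'=4.5048 (R=-1.0000) → pose (5.0480, -2.1978, 4.5048)
step 4: θ'=4.5048 (straight) → pose (4.5328, -4.6441, 4.5048)
step 5: θ'=5.5048 (R=-0.1250) → pose (4.4982, -4.5294, 5.5048)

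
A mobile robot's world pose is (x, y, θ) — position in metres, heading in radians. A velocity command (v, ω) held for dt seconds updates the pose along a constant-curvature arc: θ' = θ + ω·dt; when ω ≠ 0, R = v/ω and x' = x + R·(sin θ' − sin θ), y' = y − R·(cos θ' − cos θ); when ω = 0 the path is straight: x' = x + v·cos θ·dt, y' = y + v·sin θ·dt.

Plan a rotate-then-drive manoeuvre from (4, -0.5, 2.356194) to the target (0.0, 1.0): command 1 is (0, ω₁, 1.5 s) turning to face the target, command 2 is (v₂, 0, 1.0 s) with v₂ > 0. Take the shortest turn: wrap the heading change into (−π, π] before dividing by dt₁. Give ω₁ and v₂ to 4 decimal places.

heading to target = atan2(1−-0.5, 0−4) = 2.7828
Δθ = wrap(2.7828 − 2.3562) = 0.4266; ω₁ = Δθ/dt₁ = 0.2844
distance = √((0−4)² + (1−-0.5)²) = 4.2720; v₂ = distance/dt₂ = 4.2720

ω₁ = 0.2844, v₂ = 4.2720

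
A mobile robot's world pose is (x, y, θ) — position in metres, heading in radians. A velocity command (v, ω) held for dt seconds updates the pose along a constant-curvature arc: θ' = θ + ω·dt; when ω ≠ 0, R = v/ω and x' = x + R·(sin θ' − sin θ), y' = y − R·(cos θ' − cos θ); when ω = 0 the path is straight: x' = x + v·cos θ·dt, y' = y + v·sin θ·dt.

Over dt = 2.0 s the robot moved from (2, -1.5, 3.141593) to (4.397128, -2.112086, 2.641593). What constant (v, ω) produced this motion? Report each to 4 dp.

v = -1.2500, ω = -0.2500

Δθ = 2.641593 − 3.141593 = -0.500000
ω = Δθ/dt = -0.500000/2.0 = -0.2500
R = Δx/(sin θ' − sin θ) = 5.0000
v = R·ω = 5.0000·-0.2500 = -1.2500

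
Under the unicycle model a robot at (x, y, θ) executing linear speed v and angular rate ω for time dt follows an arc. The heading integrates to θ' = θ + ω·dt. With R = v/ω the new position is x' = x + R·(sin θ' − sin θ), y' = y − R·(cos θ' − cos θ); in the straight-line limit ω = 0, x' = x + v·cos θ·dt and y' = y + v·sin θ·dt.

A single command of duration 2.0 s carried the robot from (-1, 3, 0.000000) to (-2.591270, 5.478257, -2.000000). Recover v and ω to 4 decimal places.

v = -1.7500, ω = -1.0000

Δθ = -2.000000 − 0.000000 = -2.000000
ω = Δθ/dt = -2.000000/2.0 = -1.0000
R = −Δy/(cos θ' − cos θ) = 1.7500
v = R·ω = 1.7500·-1.0000 = -1.7500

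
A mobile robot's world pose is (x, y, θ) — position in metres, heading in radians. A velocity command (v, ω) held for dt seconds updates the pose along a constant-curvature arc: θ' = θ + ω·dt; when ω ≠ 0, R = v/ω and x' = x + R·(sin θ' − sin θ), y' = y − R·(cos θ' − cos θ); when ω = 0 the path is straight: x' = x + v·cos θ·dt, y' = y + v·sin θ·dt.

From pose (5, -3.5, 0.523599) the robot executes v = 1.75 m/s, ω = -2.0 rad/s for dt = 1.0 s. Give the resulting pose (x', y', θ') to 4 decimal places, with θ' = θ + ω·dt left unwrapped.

(6.3086, -4.1753, -1.4764)

θ' = 0.5236 + -2.0·1.0 = -1.4764
R = v/ω = 1.75/-2.0 = -0.8750
x' = 5 + -0.8750·(sin -1.4764 − sin 0.5236) = 6.3086
y' = -3.5 − -0.8750·(cos -1.4764 − cos 0.5236) = -4.1753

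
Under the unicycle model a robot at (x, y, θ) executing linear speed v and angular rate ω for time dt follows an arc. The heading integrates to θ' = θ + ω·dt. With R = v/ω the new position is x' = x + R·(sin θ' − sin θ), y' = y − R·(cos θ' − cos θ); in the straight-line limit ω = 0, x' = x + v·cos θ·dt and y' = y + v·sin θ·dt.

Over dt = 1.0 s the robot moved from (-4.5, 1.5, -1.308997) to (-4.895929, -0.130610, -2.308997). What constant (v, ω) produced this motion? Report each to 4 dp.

Δθ = -2.308997 − -1.308997 = -1.000000
ω = Δθ/dt = -1.000000/1.0 = -1.0000
R = −Δy/(cos θ' − cos θ) = -1.7500
v = R·ω = -1.7500·-1.0000 = 1.7500

v = 1.7500, ω = -1.0000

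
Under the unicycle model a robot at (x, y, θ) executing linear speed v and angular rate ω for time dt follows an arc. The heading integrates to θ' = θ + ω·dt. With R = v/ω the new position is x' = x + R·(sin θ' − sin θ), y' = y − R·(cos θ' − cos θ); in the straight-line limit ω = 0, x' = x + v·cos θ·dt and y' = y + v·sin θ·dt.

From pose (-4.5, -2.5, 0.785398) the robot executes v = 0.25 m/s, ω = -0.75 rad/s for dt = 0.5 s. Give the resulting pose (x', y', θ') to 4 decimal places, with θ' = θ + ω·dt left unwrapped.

θ' = 0.7854 + -0.75·0.5 = 0.4104
R = v/ω = 0.25/-0.75 = -0.3333
x' = -4.5 + -0.3333·(sin 0.4104 − sin 0.7854) = -4.3973
y' = -2.5 − -0.3333·(cos 0.4104 − cos 0.7854) = -2.4300

(-4.3973, -2.4300, 0.4104)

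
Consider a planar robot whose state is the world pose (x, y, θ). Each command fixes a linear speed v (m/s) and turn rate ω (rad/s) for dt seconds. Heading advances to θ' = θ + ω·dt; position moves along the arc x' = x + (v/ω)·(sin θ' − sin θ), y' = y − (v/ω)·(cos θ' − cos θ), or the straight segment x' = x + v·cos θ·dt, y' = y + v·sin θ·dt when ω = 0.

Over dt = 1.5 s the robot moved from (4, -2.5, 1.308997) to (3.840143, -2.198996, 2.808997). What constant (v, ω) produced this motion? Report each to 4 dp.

Δθ = 2.808997 − 1.308997 = 1.500000
ω = Δθ/dt = 1.500000/1.5 = 1.0000
R = −Δy/(cos θ' − cos θ) = 0.2500
v = R·ω = 0.2500·1.0000 = 0.2500

v = 0.2500, ω = 1.0000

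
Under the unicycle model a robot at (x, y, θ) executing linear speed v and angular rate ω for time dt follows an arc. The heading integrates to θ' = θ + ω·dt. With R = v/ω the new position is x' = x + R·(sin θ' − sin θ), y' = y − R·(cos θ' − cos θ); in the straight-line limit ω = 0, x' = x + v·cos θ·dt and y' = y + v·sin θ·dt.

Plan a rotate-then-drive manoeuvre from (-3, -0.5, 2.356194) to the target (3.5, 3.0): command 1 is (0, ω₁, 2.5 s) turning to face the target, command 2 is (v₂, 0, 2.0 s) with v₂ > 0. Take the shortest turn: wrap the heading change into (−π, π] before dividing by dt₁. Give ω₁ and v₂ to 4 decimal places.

heading to target = atan2(3−-0.5, 3.5−-3) = 0.4939
Δθ = wrap(0.4939 − 2.3562) = -1.8623; ω₁ = Δθ/dt₁ = -0.7449
distance = √((3.5−-3)² + (3−-0.5)²) = 7.3824; v₂ = distance/dt₂ = 3.6912

ω₁ = -0.7449, v₂ = 3.6912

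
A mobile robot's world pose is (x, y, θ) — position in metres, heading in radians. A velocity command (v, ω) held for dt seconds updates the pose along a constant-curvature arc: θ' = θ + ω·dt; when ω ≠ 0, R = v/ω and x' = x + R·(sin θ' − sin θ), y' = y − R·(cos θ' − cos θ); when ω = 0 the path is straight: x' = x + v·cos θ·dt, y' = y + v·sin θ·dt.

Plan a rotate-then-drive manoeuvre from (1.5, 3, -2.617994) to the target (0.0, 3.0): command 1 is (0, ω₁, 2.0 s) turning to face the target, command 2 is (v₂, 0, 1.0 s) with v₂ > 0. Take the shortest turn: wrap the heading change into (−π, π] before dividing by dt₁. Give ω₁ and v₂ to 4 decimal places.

ω₁ = -0.2618, v₂ = 1.5000

heading to target = atan2(3−3, 0−1.5) = 3.1416
Δθ = wrap(3.1416 − -2.6180) = -0.5236; ω₁ = Δθ/dt₁ = -0.2618
distance = √((0−1.5)² + (3−3)²) = 1.5000; v₂ = distance/dt₂ = 1.5000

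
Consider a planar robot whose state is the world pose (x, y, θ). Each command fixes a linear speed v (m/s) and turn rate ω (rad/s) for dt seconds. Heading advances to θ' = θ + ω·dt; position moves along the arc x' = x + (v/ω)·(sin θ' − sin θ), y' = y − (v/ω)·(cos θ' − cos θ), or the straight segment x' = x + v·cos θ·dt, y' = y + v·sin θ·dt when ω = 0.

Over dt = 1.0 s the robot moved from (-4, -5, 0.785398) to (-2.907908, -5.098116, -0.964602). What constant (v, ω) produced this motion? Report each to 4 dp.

Δθ = -0.964602 − 0.785398 = -1.750000
ω = Δθ/dt = -1.750000/1.0 = -1.7500
R = Δx/(sin θ' − sin θ) = -0.7143
v = R·ω = -0.7143·-1.7500 = 1.2500

v = 1.2500, ω = -1.7500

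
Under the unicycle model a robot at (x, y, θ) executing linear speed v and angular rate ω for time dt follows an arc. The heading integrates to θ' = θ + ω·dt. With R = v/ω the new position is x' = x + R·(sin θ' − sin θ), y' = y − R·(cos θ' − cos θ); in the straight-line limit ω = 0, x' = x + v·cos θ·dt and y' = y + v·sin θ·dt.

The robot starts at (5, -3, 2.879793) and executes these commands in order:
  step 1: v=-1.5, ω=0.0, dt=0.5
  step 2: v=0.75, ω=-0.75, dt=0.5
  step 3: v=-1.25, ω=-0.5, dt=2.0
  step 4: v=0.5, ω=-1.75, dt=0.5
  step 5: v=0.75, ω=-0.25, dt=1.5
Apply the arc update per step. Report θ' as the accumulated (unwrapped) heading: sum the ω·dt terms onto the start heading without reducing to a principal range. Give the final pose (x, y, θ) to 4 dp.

(7.5242, -4.5163, 0.2548)

step 1: θ'=2.8798 (straight) → pose (5.7244, -3.1941, 2.8798)
step 2: θ'=2.5048 (R=-1.0000) → pose (5.3886, -3.0322, 2.5048)
step 3: θ'=1.5048 (R=2.5000) → pose (6.3966, -5.2071, 1.5048)
step 4: θ'=0.6298 (R=-0.2857) → pose (6.5134, -4.9950, 0.6298)
step 5: θ'=0.2548 (R=-3.0000) → pose (7.5242, -4.5163, 0.2548)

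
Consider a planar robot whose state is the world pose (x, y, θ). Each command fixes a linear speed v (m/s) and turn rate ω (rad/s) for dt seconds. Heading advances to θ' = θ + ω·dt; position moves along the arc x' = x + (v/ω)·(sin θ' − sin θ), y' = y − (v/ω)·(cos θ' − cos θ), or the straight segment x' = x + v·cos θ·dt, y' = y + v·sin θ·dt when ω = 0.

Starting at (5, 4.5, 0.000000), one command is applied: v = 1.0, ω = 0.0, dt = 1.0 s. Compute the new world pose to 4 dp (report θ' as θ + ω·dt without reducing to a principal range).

(6.0000, 4.5000, 0.0000)

θ' = 0.0000 + 0.0·1.0 = 0.0000
ω = 0 → straight: x' = 5 + 1.0·cos(0.0000)·1.0 = 6.0000
y' = 4.5 + 1.0·sin(0.0000)·1.0 = 4.5000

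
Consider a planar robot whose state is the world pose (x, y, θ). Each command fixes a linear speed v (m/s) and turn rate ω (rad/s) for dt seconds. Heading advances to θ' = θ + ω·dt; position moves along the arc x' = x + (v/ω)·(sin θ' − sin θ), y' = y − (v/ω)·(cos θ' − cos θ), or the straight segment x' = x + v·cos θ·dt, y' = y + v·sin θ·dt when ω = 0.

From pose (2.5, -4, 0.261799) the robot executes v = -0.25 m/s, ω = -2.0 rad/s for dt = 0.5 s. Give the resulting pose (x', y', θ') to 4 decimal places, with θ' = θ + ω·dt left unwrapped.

θ' = 0.2618 + -2.0·0.5 = -0.7382
R = v/ω = -0.25/-2.0 = 0.1250
x' = 2.5 + 0.1250·(sin -0.7382 − sin 0.2618) = 2.3835
y' = -4 − 0.1250·(cos -0.7382 − cos 0.2618) = -3.9717

(2.3835, -3.9717, -0.7382)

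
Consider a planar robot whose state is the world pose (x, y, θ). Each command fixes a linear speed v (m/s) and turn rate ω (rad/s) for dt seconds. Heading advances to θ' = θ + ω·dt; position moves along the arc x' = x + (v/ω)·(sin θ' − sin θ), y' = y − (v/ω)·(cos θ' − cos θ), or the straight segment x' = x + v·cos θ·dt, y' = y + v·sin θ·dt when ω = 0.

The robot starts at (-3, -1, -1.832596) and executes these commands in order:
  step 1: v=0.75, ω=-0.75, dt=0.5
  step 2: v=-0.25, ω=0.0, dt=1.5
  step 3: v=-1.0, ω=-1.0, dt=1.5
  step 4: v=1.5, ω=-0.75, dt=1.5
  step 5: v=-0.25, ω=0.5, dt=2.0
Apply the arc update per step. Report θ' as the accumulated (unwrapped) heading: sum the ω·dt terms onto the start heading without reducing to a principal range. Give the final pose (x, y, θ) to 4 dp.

step 1: θ'=-2.2076 (R=-1.0000) → pose (-3.1619, -1.3358, -2.2076)
step 2: θ'=-2.2076 (straight) → pose (-2.9389, -1.0343, -2.2076)
step 3: θ'=-3.7076 (R=1.0000) → pose (-1.5987, -0.7849, -3.7076)
step 4: θ'=-4.8326 (R=-2.0000) → pose (-2.5117, 1.1431, -4.8326)
step 5: θ'=-3.8326 (R=-0.5000) → pose (-2.3340, 0.6978, -3.8326)

(-2.3340, 0.6978, -3.8326)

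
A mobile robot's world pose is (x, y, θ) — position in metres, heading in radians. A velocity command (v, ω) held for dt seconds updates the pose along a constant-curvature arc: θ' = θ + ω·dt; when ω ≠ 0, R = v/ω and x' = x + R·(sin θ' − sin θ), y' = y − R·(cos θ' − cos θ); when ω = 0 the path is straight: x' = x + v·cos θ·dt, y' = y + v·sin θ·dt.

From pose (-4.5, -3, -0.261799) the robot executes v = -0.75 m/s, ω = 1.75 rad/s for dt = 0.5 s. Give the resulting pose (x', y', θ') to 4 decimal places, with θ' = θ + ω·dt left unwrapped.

(-4.8576, -3.0635, 0.6132)

θ' = -0.2618 + 1.75·0.5 = 0.6132
R = v/ω = -0.75/1.75 = -0.4286
x' = -4.5 + -0.4286·(sin 0.6132 − sin -0.2618) = -4.8576
y' = -3 − -0.4286·(cos 0.6132 − cos -0.2618) = -3.0635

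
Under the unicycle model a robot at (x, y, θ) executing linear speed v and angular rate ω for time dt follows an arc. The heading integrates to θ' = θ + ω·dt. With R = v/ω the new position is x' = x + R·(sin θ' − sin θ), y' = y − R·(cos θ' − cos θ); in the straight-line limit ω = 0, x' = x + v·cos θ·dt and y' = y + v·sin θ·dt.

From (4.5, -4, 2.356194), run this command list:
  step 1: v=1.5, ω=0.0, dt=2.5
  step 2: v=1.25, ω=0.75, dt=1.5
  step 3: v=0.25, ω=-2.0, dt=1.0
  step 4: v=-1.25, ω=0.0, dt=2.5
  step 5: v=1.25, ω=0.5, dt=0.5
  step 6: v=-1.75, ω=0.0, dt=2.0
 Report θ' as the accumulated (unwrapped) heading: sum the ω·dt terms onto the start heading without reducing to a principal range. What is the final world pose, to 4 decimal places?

(0.2058, -6.7709, 1.7312)

step 1: θ'=2.3562 (straight) → pose (1.8484, -1.3483, 2.3562)
step 2: θ'=3.4812 (R=1.6667) → pose (0.1147, -0.9554, 3.4812)
step 3: θ'=1.4812 (R=-0.1250) → pose (-0.0515, -0.8263, 1.4812)
step 4: θ'=1.4812 (straight) → pose (-0.3311, -3.9388, 1.4812)
step 5: θ'=1.7312 (R=2.5000) → pose (-0.3532, -3.3158, 1.7312)
step 6: θ'=1.7312 (straight) → pose (0.2058, -6.7709, 1.7312)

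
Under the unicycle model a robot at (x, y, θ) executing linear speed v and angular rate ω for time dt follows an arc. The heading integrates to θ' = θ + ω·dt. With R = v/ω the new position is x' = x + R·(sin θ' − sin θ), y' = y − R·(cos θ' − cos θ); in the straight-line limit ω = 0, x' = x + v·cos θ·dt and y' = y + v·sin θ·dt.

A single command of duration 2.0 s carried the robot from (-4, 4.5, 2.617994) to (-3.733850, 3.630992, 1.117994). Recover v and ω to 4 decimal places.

Δθ = 1.117994 − 2.617994 = -1.500000
ω = Δθ/dt = -1.500000/2.0 = -0.7500
R = −Δy/(cos θ' − cos θ) = 0.6667
v = R·ω = 0.6667·-0.7500 = -0.5000

v = -0.5000, ω = -0.7500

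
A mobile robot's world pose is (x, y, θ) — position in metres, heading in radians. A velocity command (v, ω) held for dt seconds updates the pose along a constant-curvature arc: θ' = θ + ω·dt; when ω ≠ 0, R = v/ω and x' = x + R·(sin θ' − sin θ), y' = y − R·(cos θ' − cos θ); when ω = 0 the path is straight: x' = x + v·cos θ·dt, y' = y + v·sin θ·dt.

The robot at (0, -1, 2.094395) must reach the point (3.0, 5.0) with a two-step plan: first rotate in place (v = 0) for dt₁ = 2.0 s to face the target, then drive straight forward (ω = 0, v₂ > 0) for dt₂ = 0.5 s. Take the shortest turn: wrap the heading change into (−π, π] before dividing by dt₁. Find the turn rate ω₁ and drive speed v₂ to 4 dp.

heading to target = atan2(5−-1, 3−0) = 1.1071
Δθ = wrap(1.1071 − 2.0944) = -0.9872; ω₁ = Δθ/dt₁ = -0.4936
distance = √((3−0)² + (5−-1)²) = 6.7082; v₂ = distance/dt₂ = 13.4164

ω₁ = -0.4936, v₂ = 13.4164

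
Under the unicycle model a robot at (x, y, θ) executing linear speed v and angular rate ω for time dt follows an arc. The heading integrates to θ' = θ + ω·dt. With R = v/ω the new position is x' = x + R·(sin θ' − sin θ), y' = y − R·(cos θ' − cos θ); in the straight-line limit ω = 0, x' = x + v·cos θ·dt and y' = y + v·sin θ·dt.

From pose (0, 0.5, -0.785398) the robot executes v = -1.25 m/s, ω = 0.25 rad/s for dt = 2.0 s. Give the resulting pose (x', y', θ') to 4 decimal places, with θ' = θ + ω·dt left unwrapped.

(-2.1278, 1.7622, -0.2854)

θ' = -0.7854 + 0.25·2.0 = -0.2854
R = v/ω = -1.25/0.25 = -5.0000
x' = 0 + -5.0000·(sin -0.2854 − sin -0.7854) = -2.1278
y' = 0.5 − -5.0000·(cos -0.2854 − cos -0.7854) = 1.7622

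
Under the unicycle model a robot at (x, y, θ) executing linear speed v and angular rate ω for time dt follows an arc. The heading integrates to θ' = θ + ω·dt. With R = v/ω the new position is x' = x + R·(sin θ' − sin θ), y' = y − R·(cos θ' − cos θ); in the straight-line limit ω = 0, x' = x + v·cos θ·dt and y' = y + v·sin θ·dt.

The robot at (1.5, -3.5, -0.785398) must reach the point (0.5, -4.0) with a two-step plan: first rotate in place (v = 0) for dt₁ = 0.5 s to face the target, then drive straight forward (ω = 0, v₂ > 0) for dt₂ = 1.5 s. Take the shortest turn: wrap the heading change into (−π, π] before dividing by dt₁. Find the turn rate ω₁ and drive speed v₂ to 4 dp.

heading to target = atan2(-4−-3.5, 0.5−1.5) = -2.6779
Δθ = wrap(-2.6779 − -0.7854) = -1.8925; ω₁ = Δθ/dt₁ = -3.7851
distance = √((0.5−1.5)² + (-4−-3.5)²) = 1.1180; v₂ = distance/dt₂ = 0.7454

ω₁ = -3.7851, v₂ = 0.7454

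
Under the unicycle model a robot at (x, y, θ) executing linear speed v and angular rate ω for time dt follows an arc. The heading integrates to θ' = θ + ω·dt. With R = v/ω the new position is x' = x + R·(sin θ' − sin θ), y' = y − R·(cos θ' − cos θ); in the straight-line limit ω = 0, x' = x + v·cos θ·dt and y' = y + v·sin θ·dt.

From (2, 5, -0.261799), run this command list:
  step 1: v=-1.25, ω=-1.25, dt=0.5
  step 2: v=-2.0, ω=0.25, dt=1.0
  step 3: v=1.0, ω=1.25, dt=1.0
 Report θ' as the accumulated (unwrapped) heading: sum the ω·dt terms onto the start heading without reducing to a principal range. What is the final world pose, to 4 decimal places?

(0.9764, 6.6998, 0.6132)

step 1: θ'=-0.8868 (R=1.0000) → pose (1.4838, 5.3340, -0.8868)
step 2: θ'=-0.6368 (R=-8.0000) → pose (0.0403, 6.7109, -0.6368)
step 3: θ'=0.6132 (R=0.8000) → pose (0.9764, 6.6998, 0.6132)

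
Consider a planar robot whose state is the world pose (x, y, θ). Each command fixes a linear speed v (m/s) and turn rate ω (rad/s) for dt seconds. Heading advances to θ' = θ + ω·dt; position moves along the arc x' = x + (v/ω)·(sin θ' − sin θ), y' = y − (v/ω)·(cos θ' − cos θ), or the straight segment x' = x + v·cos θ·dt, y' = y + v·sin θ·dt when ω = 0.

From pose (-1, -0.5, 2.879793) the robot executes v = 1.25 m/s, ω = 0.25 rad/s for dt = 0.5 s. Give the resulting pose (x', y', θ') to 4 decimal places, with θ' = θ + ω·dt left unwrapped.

θ' = 2.8798 + 0.25·0.5 = 3.0048
R = v/ω = 1.25/0.25 = 5.0000
x' = -1 + 5.0000·(sin 3.0048 − sin 2.8798) = -1.6122
y' = -0.5 − 5.0000·(cos 3.0048 − cos 2.8798) = -0.3763

(-1.6122, -0.3763, 3.0048)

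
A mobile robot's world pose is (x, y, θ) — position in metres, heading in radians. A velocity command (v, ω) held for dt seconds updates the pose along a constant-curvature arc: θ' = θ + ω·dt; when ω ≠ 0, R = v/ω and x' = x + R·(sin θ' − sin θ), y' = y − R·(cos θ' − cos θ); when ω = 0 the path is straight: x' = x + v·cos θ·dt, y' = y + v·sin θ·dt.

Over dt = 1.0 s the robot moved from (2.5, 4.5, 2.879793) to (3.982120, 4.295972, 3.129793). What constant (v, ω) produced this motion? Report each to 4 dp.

v = -1.5000, ω = 0.2500

Δθ = 3.129793 − 2.879793 = 0.250000
ω = Δθ/dt = 0.250000/1.0 = 0.2500
R = Δx/(sin θ' − sin θ) = -6.0000
v = R·ω = -6.0000·0.2500 = -1.5000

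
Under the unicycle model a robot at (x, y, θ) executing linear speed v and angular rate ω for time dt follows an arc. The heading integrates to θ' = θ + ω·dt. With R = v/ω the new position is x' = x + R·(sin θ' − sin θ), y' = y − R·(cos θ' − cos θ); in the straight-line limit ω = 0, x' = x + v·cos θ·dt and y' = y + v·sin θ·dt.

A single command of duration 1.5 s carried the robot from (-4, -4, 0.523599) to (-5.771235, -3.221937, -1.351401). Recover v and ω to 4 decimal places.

v = -1.5000, ω = -1.2500

Δθ = -1.351401 − 0.523599 = -1.875000
ω = Δθ/dt = -1.875000/1.5 = -1.2500
R = Δx/(sin θ' − sin θ) = 1.2000
v = R·ω = 1.2000·-1.2500 = -1.5000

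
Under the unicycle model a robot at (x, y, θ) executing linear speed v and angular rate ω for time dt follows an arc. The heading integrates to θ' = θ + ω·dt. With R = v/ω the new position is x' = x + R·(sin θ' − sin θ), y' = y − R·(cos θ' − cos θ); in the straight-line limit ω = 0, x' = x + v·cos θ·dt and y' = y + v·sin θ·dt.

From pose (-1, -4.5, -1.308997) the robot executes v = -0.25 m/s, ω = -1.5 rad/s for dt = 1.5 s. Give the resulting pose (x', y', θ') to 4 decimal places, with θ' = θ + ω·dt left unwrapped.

(-0.7714, -4.3045, -3.5590)

θ' = -1.3090 + -1.5·1.5 = -3.5590
R = v/ω = -0.25/-1.5 = 0.1667
x' = -1 + 0.1667·(sin -3.5590 − sin -1.3090) = -0.7714
y' = -4.5 − 0.1667·(cos -3.5590 − cos -1.3090) = -4.3045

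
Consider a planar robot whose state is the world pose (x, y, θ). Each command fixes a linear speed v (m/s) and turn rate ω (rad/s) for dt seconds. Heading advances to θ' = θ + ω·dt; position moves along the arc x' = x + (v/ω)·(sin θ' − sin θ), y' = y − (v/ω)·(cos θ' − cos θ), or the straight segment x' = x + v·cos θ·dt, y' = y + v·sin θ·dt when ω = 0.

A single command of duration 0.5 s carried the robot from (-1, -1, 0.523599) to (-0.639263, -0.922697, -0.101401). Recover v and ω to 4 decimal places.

v = 0.7500, ω = -1.2500

Δθ = -0.101401 − 0.523599 = -0.625000
ω = Δθ/dt = -0.625000/0.5 = -1.2500
R = Δx/(sin θ' − sin θ) = -0.6000
v = R·ω = -0.6000·-1.2500 = 0.7500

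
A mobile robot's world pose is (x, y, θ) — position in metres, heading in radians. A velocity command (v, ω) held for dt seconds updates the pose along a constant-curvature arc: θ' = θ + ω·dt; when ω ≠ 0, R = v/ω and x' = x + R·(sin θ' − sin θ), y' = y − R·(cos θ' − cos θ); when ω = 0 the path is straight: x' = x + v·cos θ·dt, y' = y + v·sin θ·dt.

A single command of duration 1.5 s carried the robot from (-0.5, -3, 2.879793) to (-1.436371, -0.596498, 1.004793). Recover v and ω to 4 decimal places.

Δθ = 1.004793 − 2.879793 = -1.875000
ω = Δθ/dt = -1.875000/1.5 = -1.2500
R = −Δy/(cos θ' − cos θ) = -1.6000
v = R·ω = -1.6000·-1.2500 = 2.0000

v = 2.0000, ω = -1.2500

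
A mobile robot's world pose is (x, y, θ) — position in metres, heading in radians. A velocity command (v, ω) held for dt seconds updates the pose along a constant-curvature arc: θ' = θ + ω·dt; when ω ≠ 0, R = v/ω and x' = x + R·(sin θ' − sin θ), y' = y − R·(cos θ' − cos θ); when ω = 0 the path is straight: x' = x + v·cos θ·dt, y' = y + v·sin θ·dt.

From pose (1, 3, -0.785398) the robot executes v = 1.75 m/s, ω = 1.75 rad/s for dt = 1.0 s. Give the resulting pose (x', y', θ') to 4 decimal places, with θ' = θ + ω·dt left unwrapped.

(2.5289, 3.1374, 0.9646)

θ' = -0.7854 + 1.75·1.0 = 0.9646
R = v/ω = 1.75/1.75 = 1.0000
x' = 1 + 1.0000·(sin 0.9646 − sin -0.7854) = 2.5289
y' = 3 − 1.0000·(cos 0.9646 − cos -0.7854) = 3.1374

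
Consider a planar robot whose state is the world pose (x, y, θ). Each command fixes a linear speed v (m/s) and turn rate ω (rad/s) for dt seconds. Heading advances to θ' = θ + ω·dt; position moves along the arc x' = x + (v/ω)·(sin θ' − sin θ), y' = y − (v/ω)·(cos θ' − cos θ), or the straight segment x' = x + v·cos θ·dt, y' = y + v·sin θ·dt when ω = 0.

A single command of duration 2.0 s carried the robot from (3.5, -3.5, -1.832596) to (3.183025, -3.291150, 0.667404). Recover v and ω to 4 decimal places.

v = -0.2500, ω = 1.2500

Δθ = 0.667404 − -1.832596 = 2.500000
ω = Δθ/dt = 2.500000/2.0 = 1.2500
R = Δx/(sin θ' − sin θ) = -0.2000
v = R·ω = -0.2000·1.2500 = -0.2500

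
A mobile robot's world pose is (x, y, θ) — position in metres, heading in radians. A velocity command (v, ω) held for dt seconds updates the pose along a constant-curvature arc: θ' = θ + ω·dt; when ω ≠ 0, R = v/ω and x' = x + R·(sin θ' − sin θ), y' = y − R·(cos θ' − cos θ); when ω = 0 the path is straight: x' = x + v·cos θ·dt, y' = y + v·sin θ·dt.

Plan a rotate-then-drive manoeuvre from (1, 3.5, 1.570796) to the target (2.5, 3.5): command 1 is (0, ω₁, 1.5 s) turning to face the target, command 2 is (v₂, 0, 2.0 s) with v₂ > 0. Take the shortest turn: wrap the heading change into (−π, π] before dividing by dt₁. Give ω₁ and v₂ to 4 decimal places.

heading to target = atan2(3.5−3.5, 2.5−1) = 0.0000
Δθ = wrap(0.0000 − 1.5708) = -1.5708; ω₁ = Δθ/dt₁ = -1.0472
distance = √((2.5−1)² + (3.5−3.5)²) = 1.5000; v₂ = distance/dt₂ = 0.7500

ω₁ = -1.0472, v₂ = 0.7500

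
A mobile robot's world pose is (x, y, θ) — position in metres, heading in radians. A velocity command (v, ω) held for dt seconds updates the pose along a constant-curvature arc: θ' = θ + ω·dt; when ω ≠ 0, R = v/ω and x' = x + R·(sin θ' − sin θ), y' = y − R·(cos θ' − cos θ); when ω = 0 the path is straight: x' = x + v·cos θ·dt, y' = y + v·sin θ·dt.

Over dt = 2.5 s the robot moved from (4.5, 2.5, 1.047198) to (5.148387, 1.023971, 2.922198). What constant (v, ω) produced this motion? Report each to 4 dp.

v = -0.7500, ω = 0.7500

Δθ = 2.922198 − 1.047198 = 1.875000
ω = Δθ/dt = 1.875000/2.5 = 0.7500
R = −Δy/(cos θ' − cos θ) = -1.0000
v = R·ω = -1.0000·0.7500 = -0.7500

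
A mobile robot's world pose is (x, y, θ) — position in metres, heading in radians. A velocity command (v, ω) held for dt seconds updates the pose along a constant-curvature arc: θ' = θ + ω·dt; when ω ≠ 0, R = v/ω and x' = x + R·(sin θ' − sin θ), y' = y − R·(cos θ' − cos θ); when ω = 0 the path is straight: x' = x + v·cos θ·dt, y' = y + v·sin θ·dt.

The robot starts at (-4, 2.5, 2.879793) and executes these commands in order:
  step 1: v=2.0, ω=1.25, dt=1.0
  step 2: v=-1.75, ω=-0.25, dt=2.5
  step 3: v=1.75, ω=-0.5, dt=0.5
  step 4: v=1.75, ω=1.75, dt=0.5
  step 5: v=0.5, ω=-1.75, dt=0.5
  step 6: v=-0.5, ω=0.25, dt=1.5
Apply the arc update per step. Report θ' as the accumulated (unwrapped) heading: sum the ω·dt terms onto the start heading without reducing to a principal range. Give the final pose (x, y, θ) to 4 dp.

(-3.4561, 3.9717, 3.6298)

step 1: θ'=4.1298 (R=1.6000) → pose (-5.7502, 1.8348, 4.1298)
step 2: θ'=3.5048 (R=7.0000) → pose (-2.3918, 4.5268, 3.5048)
step 3: θ'=3.2548 (R=-3.5000) → pose (-3.2399, 4.3209, 3.2548)
step 4: θ'=4.1298 (R=1.0000) → pose (-3.9619, 3.8775, 4.1298)
step 5: θ'=3.2548 (R=-0.2857) → pose (-4.1683, 3.7508, 3.2548)
step 6: θ'=3.6298 (R=-2.0000) → pose (-3.4561, 3.9717, 3.6298)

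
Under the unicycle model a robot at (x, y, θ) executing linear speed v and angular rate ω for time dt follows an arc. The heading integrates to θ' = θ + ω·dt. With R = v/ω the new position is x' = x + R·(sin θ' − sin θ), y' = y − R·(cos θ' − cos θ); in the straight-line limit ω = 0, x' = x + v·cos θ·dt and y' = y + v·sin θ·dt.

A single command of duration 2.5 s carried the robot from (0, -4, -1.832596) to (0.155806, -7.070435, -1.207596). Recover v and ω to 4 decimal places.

v = 1.2500, ω = 0.2500

Δθ = -1.207596 − -1.832596 = 0.625000
ω = Δθ/dt = 0.625000/2.5 = 0.2500
R = −Δy/(cos θ' − cos θ) = 5.0000
v = R·ω = 5.0000·0.2500 = 1.2500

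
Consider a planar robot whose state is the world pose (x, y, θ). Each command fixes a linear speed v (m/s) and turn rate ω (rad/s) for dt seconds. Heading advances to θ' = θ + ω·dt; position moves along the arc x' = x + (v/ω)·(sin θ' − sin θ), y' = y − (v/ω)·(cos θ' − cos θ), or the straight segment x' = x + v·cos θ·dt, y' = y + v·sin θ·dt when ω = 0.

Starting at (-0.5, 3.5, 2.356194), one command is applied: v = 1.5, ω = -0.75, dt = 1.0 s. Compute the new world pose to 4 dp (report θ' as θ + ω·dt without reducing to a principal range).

(-1.0845, 4.8434, 1.6062)

θ' = 2.3562 + -0.75·1.0 = 1.6062
R = v/ω = 1.5/-0.75 = -2.0000
x' = -0.5 + -2.0000·(sin 1.6062 − sin 2.3562) = -1.0845
y' = 3.5 − -2.0000·(cos 1.6062 − cos 2.3562) = 4.8434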